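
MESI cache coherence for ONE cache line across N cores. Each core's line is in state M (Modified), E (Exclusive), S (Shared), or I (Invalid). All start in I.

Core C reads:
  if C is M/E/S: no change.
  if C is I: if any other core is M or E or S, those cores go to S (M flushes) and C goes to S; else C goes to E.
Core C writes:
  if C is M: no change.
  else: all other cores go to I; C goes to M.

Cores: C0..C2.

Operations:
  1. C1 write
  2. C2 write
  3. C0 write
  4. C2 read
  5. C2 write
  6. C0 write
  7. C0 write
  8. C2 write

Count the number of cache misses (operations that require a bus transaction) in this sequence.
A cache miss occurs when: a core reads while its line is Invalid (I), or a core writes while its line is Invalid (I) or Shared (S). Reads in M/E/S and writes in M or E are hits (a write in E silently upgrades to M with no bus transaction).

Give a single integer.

Op 1: C1 write [C1 write: invalidate none -> C1=M] -> [I,M,I] [MISS #1: write from I]
Op 2: C2 write [C2 write: invalidate ['C1=M'] -> C2=M] -> [I,I,M] [MISS #2: write from I]
Op 3: C0 write [C0 write: invalidate ['C2=M'] -> C0=M] -> [M,I,I] [MISS #3: write from I]
Op 4: C2 read [C2 read from I: others=['C0=M'] -> C2=S, others downsized to S] -> [S,I,S] [MISS #4: read from I]
Op 5: C2 write [C2 write: invalidate ['C0=S'] -> C2=M] -> [I,I,M] [MISS #5: write from S]
Op 6: C0 write [C0 write: invalidate ['C2=M'] -> C0=M] -> [M,I,I] [MISS #6: write from I]
Op 7: C0 write [C0 write: already M (modified), no change] -> [M,I,I] [hit: write from M]
Op 8: C2 write [C2 write: invalidate ['C0=M'] -> C2=M] -> [I,I,M] [MISS #7: write from I]

Answer: 7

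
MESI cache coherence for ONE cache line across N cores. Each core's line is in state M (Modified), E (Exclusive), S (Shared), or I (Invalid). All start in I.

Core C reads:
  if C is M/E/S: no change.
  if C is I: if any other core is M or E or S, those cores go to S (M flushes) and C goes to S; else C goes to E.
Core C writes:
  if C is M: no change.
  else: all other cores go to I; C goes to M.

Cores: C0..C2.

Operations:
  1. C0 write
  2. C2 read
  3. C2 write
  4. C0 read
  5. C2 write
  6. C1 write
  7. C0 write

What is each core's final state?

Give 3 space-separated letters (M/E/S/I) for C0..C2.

Op 1: C0 write [C0 write: invalidate none -> C0=M] -> [M,I,I]
Op 2: C2 read [C2 read from I: others=['C0=M'] -> C2=S, others downsized to S] -> [S,I,S]
Op 3: C2 write [C2 write: invalidate ['C0=S'] -> C2=M] -> [I,I,M]
Op 4: C0 read [C0 read from I: others=['C2=M'] -> C0=S, others downsized to S] -> [S,I,S]
Op 5: C2 write [C2 write: invalidate ['C0=S'] -> C2=M] -> [I,I,M]
Op 6: C1 write [C1 write: invalidate ['C2=M'] -> C1=M] -> [I,M,I]
Op 7: C0 write [C0 write: invalidate ['C1=M'] -> C0=M] -> [M,I,I]

Answer: M I I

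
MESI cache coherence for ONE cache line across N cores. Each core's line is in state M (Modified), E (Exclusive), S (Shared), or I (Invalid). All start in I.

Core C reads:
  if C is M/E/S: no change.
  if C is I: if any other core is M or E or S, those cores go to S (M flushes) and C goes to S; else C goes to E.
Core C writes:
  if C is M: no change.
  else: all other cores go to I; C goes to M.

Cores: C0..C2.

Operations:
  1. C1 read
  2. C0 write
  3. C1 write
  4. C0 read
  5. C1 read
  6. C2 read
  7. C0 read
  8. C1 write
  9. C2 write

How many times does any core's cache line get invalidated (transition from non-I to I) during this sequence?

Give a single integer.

Answer: 5

Derivation:
Op 1: C1 read [C1 read from I: no other sharers -> C1=E (exclusive)] -> [I,E,I] (invalidations this op: 0; running total: 0)
Op 2: C0 write [C0 write: invalidate ['C1=E'] -> C0=M] -> [M,I,I] (invalidations this op: 1; running total: 1)
Op 3: C1 write [C1 write: invalidate ['C0=M'] -> C1=M] -> [I,M,I] (invalidations this op: 1; running total: 2)
Op 4: C0 read [C0 read from I: others=['C1=M'] -> C0=S, others downsized to S] -> [S,S,I] (invalidations this op: 0; running total: 2)
Op 5: C1 read [C1 read: already in S, no change] -> [S,S,I] (invalidations this op: 0; running total: 2)
Op 6: C2 read [C2 read from I: others=['C0=S', 'C1=S'] -> C2=S, others downsized to S] -> [S,S,S] (invalidations this op: 0; running total: 2)
Op 7: C0 read [C0 read: already in S, no change] -> [S,S,S] (invalidations this op: 0; running total: 2)
Op 8: C1 write [C1 write: invalidate ['C0=S', 'C2=S'] -> C1=M] -> [I,M,I] (invalidations this op: 2; running total: 4)
Op 9: C2 write [C2 write: invalidate ['C1=M'] -> C2=M] -> [I,I,M] (invalidations this op: 1; running total: 5)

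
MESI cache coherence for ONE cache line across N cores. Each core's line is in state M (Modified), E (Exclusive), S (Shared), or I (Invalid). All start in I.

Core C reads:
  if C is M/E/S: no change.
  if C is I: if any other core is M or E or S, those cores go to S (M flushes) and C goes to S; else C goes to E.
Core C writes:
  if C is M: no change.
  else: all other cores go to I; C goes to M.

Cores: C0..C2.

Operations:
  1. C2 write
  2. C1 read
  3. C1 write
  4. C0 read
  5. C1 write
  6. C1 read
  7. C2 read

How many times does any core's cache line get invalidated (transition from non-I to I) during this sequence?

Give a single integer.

Op 1: C2 write [C2 write: invalidate none -> C2=M] -> [I,I,M] (invalidations this op: 0; running total: 0)
Op 2: C1 read [C1 read from I: others=['C2=M'] -> C1=S, others downsized to S] -> [I,S,S] (invalidations this op: 0; running total: 0)
Op 3: C1 write [C1 write: invalidate ['C2=S'] -> C1=M] -> [I,M,I] (invalidations this op: 1; running total: 1)
Op 4: C0 read [C0 read from I: others=['C1=M'] -> C0=S, others downsized to S] -> [S,S,I] (invalidations this op: 0; running total: 1)
Op 5: C1 write [C1 write: invalidate ['C0=S'] -> C1=M] -> [I,M,I] (invalidations this op: 1; running total: 2)
Op 6: C1 read [C1 read: already in M, no change] -> [I,M,I] (invalidations this op: 0; running total: 2)
Op 7: C2 read [C2 read from I: others=['C1=M'] -> C2=S, others downsized to S] -> [I,S,S] (invalidations this op: 0; running total: 2)

Answer: 2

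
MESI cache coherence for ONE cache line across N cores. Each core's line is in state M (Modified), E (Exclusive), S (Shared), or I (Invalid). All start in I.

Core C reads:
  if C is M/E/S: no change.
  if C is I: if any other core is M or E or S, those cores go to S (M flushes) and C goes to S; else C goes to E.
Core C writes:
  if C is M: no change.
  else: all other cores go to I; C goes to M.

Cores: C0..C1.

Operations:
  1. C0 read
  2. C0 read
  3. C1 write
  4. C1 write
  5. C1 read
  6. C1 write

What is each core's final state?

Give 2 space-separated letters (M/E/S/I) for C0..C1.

Answer: I M

Derivation:
Op 1: C0 read [C0 read from I: no other sharers -> C0=E (exclusive)] -> [E,I]
Op 2: C0 read [C0 read: already in E, no change] -> [E,I]
Op 3: C1 write [C1 write: invalidate ['C0=E'] -> C1=M] -> [I,M]
Op 4: C1 write [C1 write: already M (modified), no change] -> [I,M]
Op 5: C1 read [C1 read: already in M, no change] -> [I,M]
Op 6: C1 write [C1 write: already M (modified), no change] -> [I,M]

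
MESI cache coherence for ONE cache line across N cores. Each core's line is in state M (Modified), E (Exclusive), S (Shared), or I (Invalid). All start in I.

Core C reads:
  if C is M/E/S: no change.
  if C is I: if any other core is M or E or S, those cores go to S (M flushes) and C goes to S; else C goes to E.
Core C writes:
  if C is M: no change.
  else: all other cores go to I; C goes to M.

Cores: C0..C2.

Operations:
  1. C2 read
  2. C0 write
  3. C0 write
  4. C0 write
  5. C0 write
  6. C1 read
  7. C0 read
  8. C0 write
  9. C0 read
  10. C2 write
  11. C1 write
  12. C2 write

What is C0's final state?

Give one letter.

Op 1: C2 read [C2 read from I: no other sharers -> C2=E (exclusive)] -> [I,I,E]
Op 2: C0 write [C0 write: invalidate ['C2=E'] -> C0=M] -> [M,I,I]
Op 3: C0 write [C0 write: already M (modified), no change] -> [M,I,I]
Op 4: C0 write [C0 write: already M (modified), no change] -> [M,I,I]
Op 5: C0 write [C0 write: already M (modified), no change] -> [M,I,I]
Op 6: C1 read [C1 read from I: others=['C0=M'] -> C1=S, others downsized to S] -> [S,S,I]
Op 7: C0 read [C0 read: already in S, no change] -> [S,S,I]
Op 8: C0 write [C0 write: invalidate ['C1=S'] -> C0=M] -> [M,I,I]
Op 9: C0 read [C0 read: already in M, no change] -> [M,I,I]
Op 10: C2 write [C2 write: invalidate ['C0=M'] -> C2=M] -> [I,I,M]
Op 11: C1 write [C1 write: invalidate ['C2=M'] -> C1=M] -> [I,M,I]
Op 12: C2 write [C2 write: invalidate ['C1=M'] -> C2=M] -> [I,I,M]

Answer: I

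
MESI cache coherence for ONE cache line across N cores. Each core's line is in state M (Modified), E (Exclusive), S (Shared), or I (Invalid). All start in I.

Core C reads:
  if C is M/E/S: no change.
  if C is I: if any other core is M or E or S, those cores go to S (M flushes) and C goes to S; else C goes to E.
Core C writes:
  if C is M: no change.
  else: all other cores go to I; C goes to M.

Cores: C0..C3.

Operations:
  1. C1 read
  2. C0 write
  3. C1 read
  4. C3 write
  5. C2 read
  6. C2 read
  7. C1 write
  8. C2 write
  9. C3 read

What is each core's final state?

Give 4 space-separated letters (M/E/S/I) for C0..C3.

Op 1: C1 read [C1 read from I: no other sharers -> C1=E (exclusive)] -> [I,E,I,I]
Op 2: C0 write [C0 write: invalidate ['C1=E'] -> C0=M] -> [M,I,I,I]
Op 3: C1 read [C1 read from I: others=['C0=M'] -> C1=S, others downsized to S] -> [S,S,I,I]
Op 4: C3 write [C3 write: invalidate ['C0=S', 'C1=S'] -> C3=M] -> [I,I,I,M]
Op 5: C2 read [C2 read from I: others=['C3=M'] -> C2=S, others downsized to S] -> [I,I,S,S]
Op 6: C2 read [C2 read: already in S, no change] -> [I,I,S,S]
Op 7: C1 write [C1 write: invalidate ['C2=S', 'C3=S'] -> C1=M] -> [I,M,I,I]
Op 8: C2 write [C2 write: invalidate ['C1=M'] -> C2=M] -> [I,I,M,I]
Op 9: C3 read [C3 read from I: others=['C2=M'] -> C3=S, others downsized to S] -> [I,I,S,S]

Answer: I I S S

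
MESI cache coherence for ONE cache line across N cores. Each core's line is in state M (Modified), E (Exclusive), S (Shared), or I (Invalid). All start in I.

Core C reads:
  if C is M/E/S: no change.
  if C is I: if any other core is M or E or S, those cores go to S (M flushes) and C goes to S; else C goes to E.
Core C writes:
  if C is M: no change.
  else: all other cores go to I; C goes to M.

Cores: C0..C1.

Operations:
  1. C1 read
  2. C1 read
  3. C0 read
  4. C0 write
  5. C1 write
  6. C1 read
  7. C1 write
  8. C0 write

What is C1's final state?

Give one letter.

Answer: I

Derivation:
Op 1: C1 read [C1 read from I: no other sharers -> C1=E (exclusive)] -> [I,E]
Op 2: C1 read [C1 read: already in E, no change] -> [I,E]
Op 3: C0 read [C0 read from I: others=['C1=E'] -> C0=S, others downsized to S] -> [S,S]
Op 4: C0 write [C0 write: invalidate ['C1=S'] -> C0=M] -> [M,I]
Op 5: C1 write [C1 write: invalidate ['C0=M'] -> C1=M] -> [I,M]
Op 6: C1 read [C1 read: already in M, no change] -> [I,M]
Op 7: C1 write [C1 write: already M (modified), no change] -> [I,M]
Op 8: C0 write [C0 write: invalidate ['C1=M'] -> C0=M] -> [M,I]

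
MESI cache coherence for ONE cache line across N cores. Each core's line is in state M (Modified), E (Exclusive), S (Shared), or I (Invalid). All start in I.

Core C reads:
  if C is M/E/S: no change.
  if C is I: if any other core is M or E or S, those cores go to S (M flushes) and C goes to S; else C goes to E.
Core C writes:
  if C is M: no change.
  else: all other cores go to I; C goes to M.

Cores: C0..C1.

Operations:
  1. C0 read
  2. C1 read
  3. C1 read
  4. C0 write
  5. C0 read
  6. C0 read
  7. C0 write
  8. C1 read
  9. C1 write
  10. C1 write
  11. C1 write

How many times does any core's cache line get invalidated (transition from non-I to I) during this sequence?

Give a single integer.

Op 1: C0 read [C0 read from I: no other sharers -> C0=E (exclusive)] -> [E,I] (invalidations this op: 0; running total: 0)
Op 2: C1 read [C1 read from I: others=['C0=E'] -> C1=S, others downsized to S] -> [S,S] (invalidations this op: 0; running total: 0)
Op 3: C1 read [C1 read: already in S, no change] -> [S,S] (invalidations this op: 0; running total: 0)
Op 4: C0 write [C0 write: invalidate ['C1=S'] -> C0=M] -> [M,I] (invalidations this op: 1; running total: 1)
Op 5: C0 read [C0 read: already in M, no change] -> [M,I] (invalidations this op: 0; running total: 1)
Op 6: C0 read [C0 read: already in M, no change] -> [M,I] (invalidations this op: 0; running total: 1)
Op 7: C0 write [C0 write: already M (modified), no change] -> [M,I] (invalidations this op: 0; running total: 1)
Op 8: C1 read [C1 read from I: others=['C0=M'] -> C1=S, others downsized to S] -> [S,S] (invalidations this op: 0; running total: 1)
Op 9: C1 write [C1 write: invalidate ['C0=S'] -> C1=M] -> [I,M] (invalidations this op: 1; running total: 2)
Op 10: C1 write [C1 write: already M (modified), no change] -> [I,M] (invalidations this op: 0; running total: 2)
Op 11: C1 write [C1 write: already M (modified), no change] -> [I,M] (invalidations this op: 0; running total: 2)

Answer: 2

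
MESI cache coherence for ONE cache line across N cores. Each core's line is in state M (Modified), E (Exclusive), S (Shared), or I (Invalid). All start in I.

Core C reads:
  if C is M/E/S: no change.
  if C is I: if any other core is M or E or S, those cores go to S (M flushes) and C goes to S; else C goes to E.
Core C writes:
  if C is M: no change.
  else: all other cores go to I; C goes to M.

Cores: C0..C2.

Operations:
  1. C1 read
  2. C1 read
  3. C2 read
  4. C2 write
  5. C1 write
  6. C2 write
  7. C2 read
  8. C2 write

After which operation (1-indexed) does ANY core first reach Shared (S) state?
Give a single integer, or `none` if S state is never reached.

Op 1: C1 read [C1 read from I: no other sharers -> C1=E (exclusive)] -> [I,E,I]
Op 2: C1 read [C1 read: already in E, no change] -> [I,E,I]
Op 3: C2 read [C2 read from I: others=['C1=E'] -> C2=S, others downsized to S] -> [I,S,S]
  -> First S state at op 3; remaining ops need not be traced.

Answer: 3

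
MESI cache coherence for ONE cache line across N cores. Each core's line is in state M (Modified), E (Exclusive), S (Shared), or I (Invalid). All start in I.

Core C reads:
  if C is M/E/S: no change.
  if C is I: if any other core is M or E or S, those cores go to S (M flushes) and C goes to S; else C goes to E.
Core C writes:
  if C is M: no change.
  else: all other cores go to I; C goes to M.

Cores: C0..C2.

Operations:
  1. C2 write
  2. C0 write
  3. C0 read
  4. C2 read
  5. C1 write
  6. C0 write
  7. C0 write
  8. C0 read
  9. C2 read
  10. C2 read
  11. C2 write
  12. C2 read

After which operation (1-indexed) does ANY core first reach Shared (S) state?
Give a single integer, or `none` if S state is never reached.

Answer: 4

Derivation:
Op 1: C2 write [C2 write: invalidate none -> C2=M] -> [I,I,M]
Op 2: C0 write [C0 write: invalidate ['C2=M'] -> C0=M] -> [M,I,I]
Op 3: C0 read [C0 read: already in M, no change] -> [M,I,I]
Op 4: C2 read [C2 read from I: others=['C0=M'] -> C2=S, others downsized to S] -> [S,I,S]
  -> First S state at op 4; remaining ops need not be traced.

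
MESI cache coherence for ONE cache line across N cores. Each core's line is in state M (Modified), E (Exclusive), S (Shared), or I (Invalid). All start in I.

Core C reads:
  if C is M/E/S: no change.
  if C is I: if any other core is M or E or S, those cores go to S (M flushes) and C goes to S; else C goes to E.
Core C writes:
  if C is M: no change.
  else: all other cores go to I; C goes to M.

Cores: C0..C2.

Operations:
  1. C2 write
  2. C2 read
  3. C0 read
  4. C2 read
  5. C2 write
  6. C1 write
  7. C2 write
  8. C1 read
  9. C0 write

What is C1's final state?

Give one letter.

Answer: I

Derivation:
Op 1: C2 write [C2 write: invalidate none -> C2=M] -> [I,I,M]
Op 2: C2 read [C2 read: already in M, no change] -> [I,I,M]
Op 3: C0 read [C0 read from I: others=['C2=M'] -> C0=S, others downsized to S] -> [S,I,S]
Op 4: C2 read [C2 read: already in S, no change] -> [S,I,S]
Op 5: C2 write [C2 write: invalidate ['C0=S'] -> C2=M] -> [I,I,M]
Op 6: C1 write [C1 write: invalidate ['C2=M'] -> C1=M] -> [I,M,I]
Op 7: C2 write [C2 write: invalidate ['C1=M'] -> C2=M] -> [I,I,M]
Op 8: C1 read [C1 read from I: others=['C2=M'] -> C1=S, others downsized to S] -> [I,S,S]
Op 9: C0 write [C0 write: invalidate ['C1=S', 'C2=S'] -> C0=M] -> [M,I,I]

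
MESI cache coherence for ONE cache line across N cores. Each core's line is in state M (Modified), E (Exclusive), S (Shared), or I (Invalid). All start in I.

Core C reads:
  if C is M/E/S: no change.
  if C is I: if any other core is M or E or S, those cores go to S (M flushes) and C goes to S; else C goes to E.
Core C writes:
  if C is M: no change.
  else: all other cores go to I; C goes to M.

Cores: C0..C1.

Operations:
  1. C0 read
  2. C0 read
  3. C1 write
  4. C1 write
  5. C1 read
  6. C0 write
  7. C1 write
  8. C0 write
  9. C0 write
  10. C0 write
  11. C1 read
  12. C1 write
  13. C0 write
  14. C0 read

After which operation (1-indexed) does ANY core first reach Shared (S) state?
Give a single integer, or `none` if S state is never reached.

Answer: 11

Derivation:
Op 1: C0 read [C0 read from I: no other sharers -> C0=E (exclusive)] -> [E,I]
Op 2: C0 read [C0 read: already in E, no change] -> [E,I]
Op 3: C1 write [C1 write: invalidate ['C0=E'] -> C1=M] -> [I,M]
Op 4: C1 write [C1 write: already M (modified), no change] -> [I,M]
Op 5: C1 read [C1 read: already in M, no change] -> [I,M]
Op 6: C0 write [C0 write: invalidate ['C1=M'] -> C0=M] -> [M,I]
Op 7: C1 write [C1 write: invalidate ['C0=M'] -> C1=M] -> [I,M]
Op 8: C0 write [C0 write: invalidate ['C1=M'] -> C0=M] -> [M,I]
Op 9: C0 write [C0 write: already M (modified), no change] -> [M,I]
Op 10: C0 write [C0 write: already M (modified), no change] -> [M,I]
Op 11: C1 read [C1 read from I: others=['C0=M'] -> C1=S, others downsized to S] -> [S,S]
  -> First S state at op 11; remaining ops need not be traced.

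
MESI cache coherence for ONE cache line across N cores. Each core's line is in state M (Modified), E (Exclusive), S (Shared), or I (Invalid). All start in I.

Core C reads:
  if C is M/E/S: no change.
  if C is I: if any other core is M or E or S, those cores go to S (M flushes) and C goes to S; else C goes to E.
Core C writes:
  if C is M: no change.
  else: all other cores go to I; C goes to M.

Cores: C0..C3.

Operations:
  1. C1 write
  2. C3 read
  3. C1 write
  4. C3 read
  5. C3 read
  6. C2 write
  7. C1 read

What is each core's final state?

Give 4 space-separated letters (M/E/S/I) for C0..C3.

Answer: I S S I

Derivation:
Op 1: C1 write [C1 write: invalidate none -> C1=M] -> [I,M,I,I]
Op 2: C3 read [C3 read from I: others=['C1=M'] -> C3=S, others downsized to S] -> [I,S,I,S]
Op 3: C1 write [C1 write: invalidate ['C3=S'] -> C1=M] -> [I,M,I,I]
Op 4: C3 read [C3 read from I: others=['C1=M'] -> C3=S, others downsized to S] -> [I,S,I,S]
Op 5: C3 read [C3 read: already in S, no change] -> [I,S,I,S]
Op 6: C2 write [C2 write: invalidate ['C1=S', 'C3=S'] -> C2=M] -> [I,I,M,I]
Op 7: C1 read [C1 read from I: others=['C2=M'] -> C1=S, others downsized to S] -> [I,S,S,I]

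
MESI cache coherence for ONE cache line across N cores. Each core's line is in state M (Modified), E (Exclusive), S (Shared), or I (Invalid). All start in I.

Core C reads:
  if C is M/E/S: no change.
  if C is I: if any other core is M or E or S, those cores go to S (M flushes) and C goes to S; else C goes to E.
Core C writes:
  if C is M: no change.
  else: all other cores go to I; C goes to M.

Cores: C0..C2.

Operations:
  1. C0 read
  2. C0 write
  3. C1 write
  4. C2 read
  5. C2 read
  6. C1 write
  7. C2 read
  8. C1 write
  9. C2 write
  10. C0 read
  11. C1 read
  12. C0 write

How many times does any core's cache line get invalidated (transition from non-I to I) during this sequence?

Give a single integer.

Op 1: C0 read [C0 read from I: no other sharers -> C0=E (exclusive)] -> [E,I,I] (invalidations this op: 0; running total: 0)
Op 2: C0 write [C0 write: invalidate none -> C0=M] -> [M,I,I] (invalidations this op: 0; running total: 0)
Op 3: C1 write [C1 write: invalidate ['C0=M'] -> C1=M] -> [I,M,I] (invalidations this op: 1; running total: 1)
Op 4: C2 read [C2 read from I: others=['C1=M'] -> C2=S, others downsized to S] -> [I,S,S] (invalidations this op: 0; running total: 1)
Op 5: C2 read [C2 read: already in S, no change] -> [I,S,S] (invalidations this op: 0; running total: 1)
Op 6: C1 write [C1 write: invalidate ['C2=S'] -> C1=M] -> [I,M,I] (invalidations this op: 1; running total: 2)
Op 7: C2 read [C2 read from I: others=['C1=M'] -> C2=S, others downsized to S] -> [I,S,S] (invalidations this op: 0; running total: 2)
Op 8: C1 write [C1 write: invalidate ['C2=S'] -> C1=M] -> [I,M,I] (invalidations this op: 1; running total: 3)
Op 9: C2 write [C2 write: invalidate ['C1=M'] -> C2=M] -> [I,I,M] (invalidations this op: 1; running total: 4)
Op 10: C0 read [C0 read from I: others=['C2=M'] -> C0=S, others downsized to S] -> [S,I,S] (invalidations this op: 0; running total: 4)
Op 11: C1 read [C1 read from I: others=['C0=S', 'C2=S'] -> C1=S, others downsized to S] -> [S,S,S] (invalidations this op: 0; running total: 4)
Op 12: C0 write [C0 write: invalidate ['C1=S', 'C2=S'] -> C0=M] -> [M,I,I] (invalidations this op: 2; running total: 6)

Answer: 6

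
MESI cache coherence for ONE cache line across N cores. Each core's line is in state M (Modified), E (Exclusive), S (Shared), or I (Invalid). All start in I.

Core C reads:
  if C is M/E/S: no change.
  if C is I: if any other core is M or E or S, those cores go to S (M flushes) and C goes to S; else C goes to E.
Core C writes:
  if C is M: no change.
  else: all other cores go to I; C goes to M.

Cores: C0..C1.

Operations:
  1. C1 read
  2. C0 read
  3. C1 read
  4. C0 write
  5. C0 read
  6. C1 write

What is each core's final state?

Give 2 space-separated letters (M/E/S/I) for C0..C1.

Answer: I M

Derivation:
Op 1: C1 read [C1 read from I: no other sharers -> C1=E (exclusive)] -> [I,E]
Op 2: C0 read [C0 read from I: others=['C1=E'] -> C0=S, others downsized to S] -> [S,S]
Op 3: C1 read [C1 read: already in S, no change] -> [S,S]
Op 4: C0 write [C0 write: invalidate ['C1=S'] -> C0=M] -> [M,I]
Op 5: C0 read [C0 read: already in M, no change] -> [M,I]
Op 6: C1 write [C1 write: invalidate ['C0=M'] -> C1=M] -> [I,M]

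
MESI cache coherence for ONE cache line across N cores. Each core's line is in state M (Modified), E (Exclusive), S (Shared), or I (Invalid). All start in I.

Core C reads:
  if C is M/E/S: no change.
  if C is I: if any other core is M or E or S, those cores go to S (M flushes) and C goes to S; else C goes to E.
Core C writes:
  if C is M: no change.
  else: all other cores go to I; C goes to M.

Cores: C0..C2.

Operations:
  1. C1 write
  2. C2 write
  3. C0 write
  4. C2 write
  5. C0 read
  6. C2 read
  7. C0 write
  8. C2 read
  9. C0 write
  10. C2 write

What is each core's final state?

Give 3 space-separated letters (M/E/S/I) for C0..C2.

Answer: I I M

Derivation:
Op 1: C1 write [C1 write: invalidate none -> C1=M] -> [I,M,I]
Op 2: C2 write [C2 write: invalidate ['C1=M'] -> C2=M] -> [I,I,M]
Op 3: C0 write [C0 write: invalidate ['C2=M'] -> C0=M] -> [M,I,I]
Op 4: C2 write [C2 write: invalidate ['C0=M'] -> C2=M] -> [I,I,M]
Op 5: C0 read [C0 read from I: others=['C2=M'] -> C0=S, others downsized to S] -> [S,I,S]
Op 6: C2 read [C2 read: already in S, no change] -> [S,I,S]
Op 7: C0 write [C0 write: invalidate ['C2=S'] -> C0=M] -> [M,I,I]
Op 8: C2 read [C2 read from I: others=['C0=M'] -> C2=S, others downsized to S] -> [S,I,S]
Op 9: C0 write [C0 write: invalidate ['C2=S'] -> C0=M] -> [M,I,I]
Op 10: C2 write [C2 write: invalidate ['C0=M'] -> C2=M] -> [I,I,M]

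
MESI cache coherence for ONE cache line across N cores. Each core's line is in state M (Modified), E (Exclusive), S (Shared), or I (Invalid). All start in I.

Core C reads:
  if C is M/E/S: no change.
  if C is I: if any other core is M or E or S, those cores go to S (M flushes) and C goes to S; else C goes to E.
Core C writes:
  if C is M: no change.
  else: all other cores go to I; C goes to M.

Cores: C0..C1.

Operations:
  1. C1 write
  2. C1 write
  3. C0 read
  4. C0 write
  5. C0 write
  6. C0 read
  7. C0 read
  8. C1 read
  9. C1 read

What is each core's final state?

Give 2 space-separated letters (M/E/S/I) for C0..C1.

Op 1: C1 write [C1 write: invalidate none -> C1=M] -> [I,M]
Op 2: C1 write [C1 write: already M (modified), no change] -> [I,M]
Op 3: C0 read [C0 read from I: others=['C1=M'] -> C0=S, others downsized to S] -> [S,S]
Op 4: C0 write [C0 write: invalidate ['C1=S'] -> C0=M] -> [M,I]
Op 5: C0 write [C0 write: already M (modified), no change] -> [M,I]
Op 6: C0 read [C0 read: already in M, no change] -> [M,I]
Op 7: C0 read [C0 read: already in M, no change] -> [M,I]
Op 8: C1 read [C1 read from I: others=['C0=M'] -> C1=S, others downsized to S] -> [S,S]
Op 9: C1 read [C1 read: already in S, no change] -> [S,S]

Answer: S S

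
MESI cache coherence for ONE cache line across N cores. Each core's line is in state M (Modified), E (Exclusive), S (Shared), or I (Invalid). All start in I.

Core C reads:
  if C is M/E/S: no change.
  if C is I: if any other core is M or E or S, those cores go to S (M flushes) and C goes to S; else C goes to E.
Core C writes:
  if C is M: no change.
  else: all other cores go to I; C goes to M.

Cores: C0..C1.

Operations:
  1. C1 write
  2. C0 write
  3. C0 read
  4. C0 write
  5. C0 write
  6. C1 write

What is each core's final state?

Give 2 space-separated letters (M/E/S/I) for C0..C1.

Op 1: C1 write [C1 write: invalidate none -> C1=M] -> [I,M]
Op 2: C0 write [C0 write: invalidate ['C1=M'] -> C0=M] -> [M,I]
Op 3: C0 read [C0 read: already in M, no change] -> [M,I]
Op 4: C0 write [C0 write: already M (modified), no change] -> [M,I]
Op 5: C0 write [C0 write: already M (modified), no change] -> [M,I]
Op 6: C1 write [C1 write: invalidate ['C0=M'] -> C1=M] -> [I,M]

Answer: I M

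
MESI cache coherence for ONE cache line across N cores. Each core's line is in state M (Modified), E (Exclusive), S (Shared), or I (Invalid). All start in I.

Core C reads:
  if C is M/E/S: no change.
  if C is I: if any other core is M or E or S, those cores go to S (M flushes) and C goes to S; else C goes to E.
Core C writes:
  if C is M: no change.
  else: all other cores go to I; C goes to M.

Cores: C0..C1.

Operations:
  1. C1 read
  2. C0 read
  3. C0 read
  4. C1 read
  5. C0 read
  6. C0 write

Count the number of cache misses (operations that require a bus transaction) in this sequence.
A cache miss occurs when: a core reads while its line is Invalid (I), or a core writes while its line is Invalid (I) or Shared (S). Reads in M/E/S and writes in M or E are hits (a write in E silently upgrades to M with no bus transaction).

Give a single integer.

Answer: 3

Derivation:
Op 1: C1 read [C1 read from I: no other sharers -> C1=E (exclusive)] -> [I,E] [MISS #1: read from I]
Op 2: C0 read [C0 read from I: others=['C1=E'] -> C0=S, others downsized to S] -> [S,S] [MISS #2: read from I]
Op 3: C0 read [C0 read: already in S, no change] -> [S,S] [hit: read from S]
Op 4: C1 read [C1 read: already in S, no change] -> [S,S] [hit: read from S]
Op 5: C0 read [C0 read: already in S, no change] -> [S,S] [hit: read from S]
Op 6: C0 write [C0 write: invalidate ['C1=S'] -> C0=M] -> [M,I] [MISS #3: write from S]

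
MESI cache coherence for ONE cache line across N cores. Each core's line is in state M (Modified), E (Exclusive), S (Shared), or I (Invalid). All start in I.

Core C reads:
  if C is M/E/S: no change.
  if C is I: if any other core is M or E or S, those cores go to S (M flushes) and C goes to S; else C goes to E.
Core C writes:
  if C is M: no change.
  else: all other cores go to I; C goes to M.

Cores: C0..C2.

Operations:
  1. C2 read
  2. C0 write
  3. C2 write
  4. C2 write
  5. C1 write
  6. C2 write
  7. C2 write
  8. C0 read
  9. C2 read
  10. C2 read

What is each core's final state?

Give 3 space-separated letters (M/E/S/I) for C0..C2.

Op 1: C2 read [C2 read from I: no other sharers -> C2=E (exclusive)] -> [I,I,E]
Op 2: C0 write [C0 write: invalidate ['C2=E'] -> C0=M] -> [M,I,I]
Op 3: C2 write [C2 write: invalidate ['C0=M'] -> C2=M] -> [I,I,M]
Op 4: C2 write [C2 write: already M (modified), no change] -> [I,I,M]
Op 5: C1 write [C1 write: invalidate ['C2=M'] -> C1=M] -> [I,M,I]
Op 6: C2 write [C2 write: invalidate ['C1=M'] -> C2=M] -> [I,I,M]
Op 7: C2 write [C2 write: already M (modified), no change] -> [I,I,M]
Op 8: C0 read [C0 read from I: others=['C2=M'] -> C0=S, others downsized to S] -> [S,I,S]
Op 9: C2 read [C2 read: already in S, no change] -> [S,I,S]
Op 10: C2 read [C2 read: already in S, no change] -> [S,I,S]

Answer: S I S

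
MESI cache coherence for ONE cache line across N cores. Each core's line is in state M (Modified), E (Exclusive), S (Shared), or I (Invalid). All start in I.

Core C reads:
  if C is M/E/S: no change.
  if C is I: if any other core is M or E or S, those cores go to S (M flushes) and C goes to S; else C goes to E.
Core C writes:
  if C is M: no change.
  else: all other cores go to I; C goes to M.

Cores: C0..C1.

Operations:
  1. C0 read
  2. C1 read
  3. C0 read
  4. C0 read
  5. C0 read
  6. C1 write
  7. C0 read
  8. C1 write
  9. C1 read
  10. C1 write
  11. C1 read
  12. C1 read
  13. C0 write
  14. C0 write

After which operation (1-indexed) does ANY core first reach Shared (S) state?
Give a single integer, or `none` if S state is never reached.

Answer: 2

Derivation:
Op 1: C0 read [C0 read from I: no other sharers -> C0=E (exclusive)] -> [E,I]
Op 2: C1 read [C1 read from I: others=['C0=E'] -> C1=S, others downsized to S] -> [S,S]
  -> First S state at op 2; remaining ops need not be traced.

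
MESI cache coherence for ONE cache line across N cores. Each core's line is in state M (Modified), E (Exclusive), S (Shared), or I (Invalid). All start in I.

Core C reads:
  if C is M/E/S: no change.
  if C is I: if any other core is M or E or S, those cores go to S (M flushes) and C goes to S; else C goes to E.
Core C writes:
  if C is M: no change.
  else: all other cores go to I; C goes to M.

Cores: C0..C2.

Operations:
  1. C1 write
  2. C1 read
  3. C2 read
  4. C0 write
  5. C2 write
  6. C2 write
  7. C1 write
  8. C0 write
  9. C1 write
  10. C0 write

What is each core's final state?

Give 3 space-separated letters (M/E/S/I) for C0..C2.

Answer: M I I

Derivation:
Op 1: C1 write [C1 write: invalidate none -> C1=M] -> [I,M,I]
Op 2: C1 read [C1 read: already in M, no change] -> [I,M,I]
Op 3: C2 read [C2 read from I: others=['C1=M'] -> C2=S, others downsized to S] -> [I,S,S]
Op 4: C0 write [C0 write: invalidate ['C1=S', 'C2=S'] -> C0=M] -> [M,I,I]
Op 5: C2 write [C2 write: invalidate ['C0=M'] -> C2=M] -> [I,I,M]
Op 6: C2 write [C2 write: already M (modified), no change] -> [I,I,M]
Op 7: C1 write [C1 write: invalidate ['C2=M'] -> C1=M] -> [I,M,I]
Op 8: C0 write [C0 write: invalidate ['C1=M'] -> C0=M] -> [M,I,I]
Op 9: C1 write [C1 write: invalidate ['C0=M'] -> C1=M] -> [I,M,I]
Op 10: C0 write [C0 write: invalidate ['C1=M'] -> C0=M] -> [M,I,I]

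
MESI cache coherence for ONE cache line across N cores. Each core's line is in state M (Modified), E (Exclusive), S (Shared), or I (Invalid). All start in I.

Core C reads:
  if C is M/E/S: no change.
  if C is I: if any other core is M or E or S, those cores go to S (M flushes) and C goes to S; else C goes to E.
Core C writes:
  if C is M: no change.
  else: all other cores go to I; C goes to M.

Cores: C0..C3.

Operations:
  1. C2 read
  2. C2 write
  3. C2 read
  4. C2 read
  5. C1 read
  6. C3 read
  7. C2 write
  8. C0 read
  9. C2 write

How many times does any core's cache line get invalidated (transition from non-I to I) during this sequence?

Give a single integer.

Op 1: C2 read [C2 read from I: no other sharers -> C2=E (exclusive)] -> [I,I,E,I] (invalidations this op: 0; running total: 0)
Op 2: C2 write [C2 write: invalidate none -> C2=M] -> [I,I,M,I] (invalidations this op: 0; running total: 0)
Op 3: C2 read [C2 read: already in M, no change] -> [I,I,M,I] (invalidations this op: 0; running total: 0)
Op 4: C2 read [C2 read: already in M, no change] -> [I,I,M,I] (invalidations this op: 0; running total: 0)
Op 5: C1 read [C1 read from I: others=['C2=M'] -> C1=S, others downsized to S] -> [I,S,S,I] (invalidations this op: 0; running total: 0)
Op 6: C3 read [C3 read from I: others=['C1=S', 'C2=S'] -> C3=S, others downsized to S] -> [I,S,S,S] (invalidations this op: 0; running total: 0)
Op 7: C2 write [C2 write: invalidate ['C1=S', 'C3=S'] -> C2=M] -> [I,I,M,I] (invalidations this op: 2; running total: 2)
Op 8: C0 read [C0 read from I: others=['C2=M'] -> C0=S, others downsized to S] -> [S,I,S,I] (invalidations this op: 0; running total: 2)
Op 9: C2 write [C2 write: invalidate ['C0=S'] -> C2=M] -> [I,I,M,I] (invalidations this op: 1; running total: 3)

Answer: 3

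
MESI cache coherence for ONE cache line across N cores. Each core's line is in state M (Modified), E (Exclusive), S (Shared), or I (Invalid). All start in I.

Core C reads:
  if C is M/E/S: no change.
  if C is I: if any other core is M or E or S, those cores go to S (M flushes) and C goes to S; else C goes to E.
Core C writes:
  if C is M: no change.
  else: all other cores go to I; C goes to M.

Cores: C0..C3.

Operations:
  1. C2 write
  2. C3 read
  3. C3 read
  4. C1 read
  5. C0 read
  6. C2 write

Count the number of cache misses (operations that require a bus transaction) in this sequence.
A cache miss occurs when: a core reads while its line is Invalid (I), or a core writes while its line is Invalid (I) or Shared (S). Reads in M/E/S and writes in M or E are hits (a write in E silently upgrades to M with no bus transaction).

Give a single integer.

Op 1: C2 write [C2 write: invalidate none -> C2=M] -> [I,I,M,I] [MISS #1: write from I]
Op 2: C3 read [C3 read from I: others=['C2=M'] -> C3=S, others downsized to S] -> [I,I,S,S] [MISS #2: read from I]
Op 3: C3 read [C3 read: already in S, no change] -> [I,I,S,S] [hit: read from S]
Op 4: C1 read [C1 read from I: others=['C2=S', 'C3=S'] -> C1=S, others downsized to S] -> [I,S,S,S] [MISS #3: read from I]
Op 5: C0 read [C0 read from I: others=['C1=S', 'C2=S', 'C3=S'] -> C0=S, others downsized to S] -> [S,S,S,S] [MISS #4: read from I]
Op 6: C2 write [C2 write: invalidate ['C0=S', 'C1=S', 'C3=S'] -> C2=M] -> [I,I,M,I] [MISS #5: write from S]

Answer: 5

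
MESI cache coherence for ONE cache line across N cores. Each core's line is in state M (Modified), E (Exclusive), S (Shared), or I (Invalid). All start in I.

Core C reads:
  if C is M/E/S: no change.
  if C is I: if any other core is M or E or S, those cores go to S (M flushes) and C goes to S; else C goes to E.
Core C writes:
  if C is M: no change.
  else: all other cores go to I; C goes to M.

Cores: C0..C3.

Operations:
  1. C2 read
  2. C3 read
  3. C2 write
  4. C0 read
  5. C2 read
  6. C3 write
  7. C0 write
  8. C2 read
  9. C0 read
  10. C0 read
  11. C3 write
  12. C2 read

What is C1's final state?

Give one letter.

Op 1: C2 read [C2 read from I: no other sharers -> C2=E (exclusive)] -> [I,I,E,I]
Op 2: C3 read [C3 read from I: others=['C2=E'] -> C3=S, others downsized to S] -> [I,I,S,S]
Op 3: C2 write [C2 write: invalidate ['C3=S'] -> C2=M] -> [I,I,M,I]
Op 4: C0 read [C0 read from I: others=['C2=M'] -> C0=S, others downsized to S] -> [S,I,S,I]
Op 5: C2 read [C2 read: already in S, no change] -> [S,I,S,I]
Op 6: C3 write [C3 write: invalidate ['C0=S', 'C2=S'] -> C3=M] -> [I,I,I,M]
Op 7: C0 write [C0 write: invalidate ['C3=M'] -> C0=M] -> [M,I,I,I]
Op 8: C2 read [C2 read from I: others=['C0=M'] -> C2=S, others downsized to S] -> [S,I,S,I]
Op 9: C0 read [C0 read: already in S, no change] -> [S,I,S,I]
Op 10: C0 read [C0 read: already in S, no change] -> [S,I,S,I]
Op 11: C3 write [C3 write: invalidate ['C0=S', 'C2=S'] -> C3=M] -> [I,I,I,M]
Op 12: C2 read [C2 read from I: others=['C3=M'] -> C2=S, others downsized to S] -> [I,I,S,S]

Answer: I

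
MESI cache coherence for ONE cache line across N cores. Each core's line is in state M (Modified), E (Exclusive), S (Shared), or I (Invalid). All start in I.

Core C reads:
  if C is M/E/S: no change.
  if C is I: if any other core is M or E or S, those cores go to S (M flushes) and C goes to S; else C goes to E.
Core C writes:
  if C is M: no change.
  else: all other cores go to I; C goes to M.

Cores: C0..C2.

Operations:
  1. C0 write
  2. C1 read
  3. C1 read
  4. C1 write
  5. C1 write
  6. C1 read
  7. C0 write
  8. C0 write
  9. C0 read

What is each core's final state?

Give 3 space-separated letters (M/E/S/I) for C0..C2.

Op 1: C0 write [C0 write: invalidate none -> C0=M] -> [M,I,I]
Op 2: C1 read [C1 read from I: others=['C0=M'] -> C1=S, others downsized to S] -> [S,S,I]
Op 3: C1 read [C1 read: already in S, no change] -> [S,S,I]
Op 4: C1 write [C1 write: invalidate ['C0=S'] -> C1=M] -> [I,M,I]
Op 5: C1 write [C1 write: already M (modified), no change] -> [I,M,I]
Op 6: C1 read [C1 read: already in M, no change] -> [I,M,I]
Op 7: C0 write [C0 write: invalidate ['C1=M'] -> C0=M] -> [M,I,I]
Op 8: C0 write [C0 write: already M (modified), no change] -> [M,I,I]
Op 9: C0 read [C0 read: already in M, no change] -> [M,I,I]

Answer: M I I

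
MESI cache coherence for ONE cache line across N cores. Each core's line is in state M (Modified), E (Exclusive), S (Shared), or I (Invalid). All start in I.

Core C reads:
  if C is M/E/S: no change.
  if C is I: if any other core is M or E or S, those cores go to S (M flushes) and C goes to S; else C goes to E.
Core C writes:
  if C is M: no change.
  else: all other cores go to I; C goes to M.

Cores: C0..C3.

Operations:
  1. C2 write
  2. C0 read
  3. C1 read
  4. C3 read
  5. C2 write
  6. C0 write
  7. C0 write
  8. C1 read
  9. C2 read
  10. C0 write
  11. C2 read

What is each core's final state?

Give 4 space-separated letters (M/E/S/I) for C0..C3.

Op 1: C2 write [C2 write: invalidate none -> C2=M] -> [I,I,M,I]
Op 2: C0 read [C0 read from I: others=['C2=M'] -> C0=S, others downsized to S] -> [S,I,S,I]
Op 3: C1 read [C1 read from I: others=['C0=S', 'C2=S'] -> C1=S, others downsized to S] -> [S,S,S,I]
Op 4: C3 read [C3 read from I: others=['C0=S', 'C1=S', 'C2=S'] -> C3=S, others downsized to S] -> [S,S,S,S]
Op 5: C2 write [C2 write: invalidate ['C0=S', 'C1=S', 'C3=S'] -> C2=M] -> [I,I,M,I]
Op 6: C0 write [C0 write: invalidate ['C2=M'] -> C0=M] -> [M,I,I,I]
Op 7: C0 write [C0 write: already M (modified), no change] -> [M,I,I,I]
Op 8: C1 read [C1 read from I: others=['C0=M'] -> C1=S, others downsized to S] -> [S,S,I,I]
Op 9: C2 read [C2 read from I: others=['C0=S', 'C1=S'] -> C2=S, others downsized to S] -> [S,S,S,I]
Op 10: C0 write [C0 write: invalidate ['C1=S', 'C2=S'] -> C0=M] -> [M,I,I,I]
Op 11: C2 read [C2 read from I: others=['C0=M'] -> C2=S, others downsized to S] -> [S,I,S,I]

Answer: S I S I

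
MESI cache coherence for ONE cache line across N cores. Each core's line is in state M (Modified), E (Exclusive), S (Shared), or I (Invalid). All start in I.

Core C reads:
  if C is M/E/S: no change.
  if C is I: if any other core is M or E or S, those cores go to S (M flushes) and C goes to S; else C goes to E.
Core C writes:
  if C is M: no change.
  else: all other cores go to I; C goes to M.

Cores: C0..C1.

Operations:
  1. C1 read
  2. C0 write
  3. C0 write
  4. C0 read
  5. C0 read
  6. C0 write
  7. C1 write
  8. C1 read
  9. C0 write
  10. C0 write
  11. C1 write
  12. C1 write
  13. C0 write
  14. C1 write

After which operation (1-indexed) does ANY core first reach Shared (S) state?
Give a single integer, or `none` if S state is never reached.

Op 1: C1 read [C1 read from I: no other sharers -> C1=E (exclusive)] -> [I,E]
Op 2: C0 write [C0 write: invalidate ['C1=E'] -> C0=M] -> [M,I]
Op 3: C0 write [C0 write: already M (modified), no change] -> [M,I]
Op 4: C0 read [C0 read: already in M, no change] -> [M,I]
Op 5: C0 read [C0 read: already in M, no change] -> [M,I]
Op 6: C0 write [C0 write: already M (modified), no change] -> [M,I]
Op 7: C1 write [C1 write: invalidate ['C0=M'] -> C1=M] -> [I,M]
Op 8: C1 read [C1 read: already in M, no change] -> [I,M]
Op 9: C0 write [C0 write: invalidate ['C1=M'] -> C0=M] -> [M,I]
Op 10: C0 write [C0 write: already M (modified), no change] -> [M,I]
Op 11: C1 write [C1 write: invalidate ['C0=M'] -> C1=M] -> [I,M]
Op 12: C1 write [C1 write: already M (modified), no change] -> [I,M]
Op 13: C0 write [C0 write: invalidate ['C1=M'] -> C0=M] -> [M,I]
Op 14: C1 write [C1 write: invalidate ['C0=M'] -> C1=M] -> [I,M]
S state never reached in this sequence.

Answer: none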